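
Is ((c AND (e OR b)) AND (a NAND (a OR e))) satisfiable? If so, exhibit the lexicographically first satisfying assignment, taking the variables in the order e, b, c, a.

e=0, b=1, c=1, a=0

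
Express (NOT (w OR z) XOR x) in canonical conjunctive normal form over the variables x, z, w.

(x OR z OR NOT w) AND (x OR NOT z OR w) AND (x OR NOT z OR NOT w) AND (NOT x OR z OR w)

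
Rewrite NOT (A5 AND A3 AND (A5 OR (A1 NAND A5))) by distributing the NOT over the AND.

NOT A5 OR NOT A3 OR NOT (A5 OR (A1 NAND A5))
De Morgan's: NOT(AND of terms) = OR of negations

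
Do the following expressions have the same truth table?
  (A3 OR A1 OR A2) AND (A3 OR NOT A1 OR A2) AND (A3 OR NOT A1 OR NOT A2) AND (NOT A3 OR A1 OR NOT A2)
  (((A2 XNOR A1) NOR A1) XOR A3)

Yes, they are equivalent — the two output columns agree on all 8 assignments:
A3 | A1 | A2 | Expression 1 | Expression 2
------------------------------------------
0 | 0 | 0 | 0 | 0
0 | 0 | 1 | 1 | 1
0 | 1 | 0 | 0 | 0
0 | 1 | 1 | 0 | 0
1 | 0 | 0 | 1 | 1
1 | 0 | 1 | 0 | 0
1 | 1 | 0 | 1 | 1
1 | 1 | 1 | 1 | 1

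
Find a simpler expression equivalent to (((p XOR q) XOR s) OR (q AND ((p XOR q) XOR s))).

By absorption (E OR (E AND v) = E):
= ((p XOR q) XOR s)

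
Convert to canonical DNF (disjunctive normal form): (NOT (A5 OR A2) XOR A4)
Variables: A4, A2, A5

(NOT A4 AND NOT A2 AND NOT A5) OR (A4 AND NOT A2 AND A5) OR (A4 AND A2 AND NOT A5) OR (A4 AND A2 AND A5)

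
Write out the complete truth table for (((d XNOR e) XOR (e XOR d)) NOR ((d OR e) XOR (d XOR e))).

d | e | Output
--------------
0 | 0 | 0
0 | 1 | 0
1 | 0 | 0
1 | 1 | 0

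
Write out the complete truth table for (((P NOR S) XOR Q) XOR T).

S | Q | P | T | Output
----------------------
0 | 0 | 0 | 0 | 1
0 | 0 | 0 | 1 | 0
0 | 0 | 1 | 0 | 0
0 | 0 | 1 | 1 | 1
0 | 1 | 0 | 0 | 0
0 | 1 | 0 | 1 | 1
0 | 1 | 1 | 0 | 1
0 | 1 | 1 | 1 | 0
1 | 0 | 0 | 0 | 0
1 | 0 | 0 | 1 | 1
1 | 0 | 1 | 0 | 0
1 | 0 | 1 | 1 | 1
1 | 1 | 0 | 0 | 1
1 | 1 | 0 | 1 | 0
1 | 1 | 1 | 0 | 1
1 | 1 | 1 | 1 | 0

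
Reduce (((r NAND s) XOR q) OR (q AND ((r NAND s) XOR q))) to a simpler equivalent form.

By absorption (E OR (E AND v) = E):
= ((r NAND s) XOR q)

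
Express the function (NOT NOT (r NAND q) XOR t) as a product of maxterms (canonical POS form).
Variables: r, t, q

ΠM(2, 3, 5, 6) = (r OR NOT t OR q) AND (r OR NOT t OR NOT q) AND (NOT r OR t OR NOT q) AND (NOT r OR NOT t OR q)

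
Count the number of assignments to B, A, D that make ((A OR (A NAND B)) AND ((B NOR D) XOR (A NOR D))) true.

Satisfying assignments: (0,1,0), (1,0,0)
Count: 2 out of 8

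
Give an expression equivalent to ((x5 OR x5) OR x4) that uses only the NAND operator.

((((x5 NAND x5) NAND (x5 NAND x5)) NAND ((x5 NAND x5) NAND (x5 NAND x5))) NAND (x4 NAND x4))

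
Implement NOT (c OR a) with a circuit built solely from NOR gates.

(((c NOR a) NOR (c NOR a)) NOR ((c NOR a) NOR (c NOR a)))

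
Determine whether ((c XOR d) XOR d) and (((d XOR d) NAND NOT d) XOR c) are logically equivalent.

No. Counterexample: with d=0, c=0, Expression 1 = 0 but Expression 2 = 1.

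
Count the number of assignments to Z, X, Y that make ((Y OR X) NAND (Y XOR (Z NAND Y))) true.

Satisfying assignments: (0,0,0), (0,0,1), (0,1,1), (1,0,0)
Count: 4 out of 8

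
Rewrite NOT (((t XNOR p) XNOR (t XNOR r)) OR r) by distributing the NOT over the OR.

NOT ((t XNOR p) XNOR (t XNOR r)) AND NOT r
De Morgan's: NOT(OR of terms) = AND of negations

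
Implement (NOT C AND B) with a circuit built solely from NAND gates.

(((C NAND C) NAND B) NAND ((C NAND C) NAND B))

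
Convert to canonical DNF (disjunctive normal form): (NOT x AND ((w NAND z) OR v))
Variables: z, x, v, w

(NOT z AND NOT x AND NOT v AND NOT w) OR (NOT z AND NOT x AND NOT v AND w) OR (NOT z AND NOT x AND v AND NOT w) OR (NOT z AND NOT x AND v AND w) OR (z AND NOT x AND NOT v AND NOT w) OR (z AND NOT x AND v AND NOT w) OR (z AND NOT x AND v AND w)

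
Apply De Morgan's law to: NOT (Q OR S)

NOT Q AND NOT S
De Morgan's: NOT(OR of terms) = AND of negations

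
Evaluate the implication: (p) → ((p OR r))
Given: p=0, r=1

Antecedent (p) = 0; consequent ((p OR r)) = 1.
0 → 1 = 1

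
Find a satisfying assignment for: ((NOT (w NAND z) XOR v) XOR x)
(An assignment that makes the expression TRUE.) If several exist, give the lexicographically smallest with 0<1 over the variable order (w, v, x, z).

w=0, v=0, x=1, z=0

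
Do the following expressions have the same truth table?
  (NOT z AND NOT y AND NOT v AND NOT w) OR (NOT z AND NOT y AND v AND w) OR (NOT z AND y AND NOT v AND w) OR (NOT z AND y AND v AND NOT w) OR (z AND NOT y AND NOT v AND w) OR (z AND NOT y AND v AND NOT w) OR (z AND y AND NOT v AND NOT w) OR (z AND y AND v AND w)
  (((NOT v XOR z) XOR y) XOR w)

Yes, they are equivalent — the two output columns agree on all 16 assignments:
z | y | v | w | Expression 1 | Expression 2
-------------------------------------------
0 | 0 | 0 | 0 | 1 | 1
0 | 0 | 0 | 1 | 0 | 0
0 | 0 | 1 | 0 | 0 | 0
0 | 0 | 1 | 1 | 1 | 1
0 | 1 | 0 | 0 | 0 | 0
0 | 1 | 0 | 1 | 1 | 1
0 | 1 | 1 | 0 | 1 | 1
0 | 1 | 1 | 1 | 0 | 0
1 | 0 | 0 | 0 | 0 | 0
1 | 0 | 0 | 1 | 1 | 1
1 | 0 | 1 | 0 | 1 | 1
1 | 0 | 1 | 1 | 0 | 0
1 | 1 | 0 | 0 | 1 | 1
1 | 1 | 0 | 1 | 0 | 0
1 | 1 | 1 | 0 | 0 | 0
1 | 1 | 1 | 1 | 1 | 1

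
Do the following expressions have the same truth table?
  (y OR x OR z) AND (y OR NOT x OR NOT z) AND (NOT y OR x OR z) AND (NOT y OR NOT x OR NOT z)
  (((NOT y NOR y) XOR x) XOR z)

Yes, they are equivalent — the two output columns agree on all 8 assignments:
y | x | z | Expression 1 | Expression 2
---------------------------------------
0 | 0 | 0 | 0 | 0
0 | 0 | 1 | 1 | 1
0 | 1 | 0 | 1 | 1
0 | 1 | 1 | 0 | 0
1 | 0 | 0 | 0 | 0
1 | 0 | 1 | 1 | 1
1 | 1 | 0 | 1 | 1
1 | 1 | 1 | 0 | 0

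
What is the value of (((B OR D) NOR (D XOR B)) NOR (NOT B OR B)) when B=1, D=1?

Substituting: (((1 OR 1) NOR (1 XOR 1)) NOR (NOT 1 OR 1))
= 0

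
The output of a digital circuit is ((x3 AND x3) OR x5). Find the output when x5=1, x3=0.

Substituting: ((0 AND 0) OR 1)
= 1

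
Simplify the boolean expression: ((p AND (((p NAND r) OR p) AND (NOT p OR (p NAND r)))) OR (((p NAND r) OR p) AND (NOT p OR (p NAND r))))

By absorption (E OR (E AND v) = E) then distribution ((E OR v) AND (E OR NOT v) = E):
= (p NAND r)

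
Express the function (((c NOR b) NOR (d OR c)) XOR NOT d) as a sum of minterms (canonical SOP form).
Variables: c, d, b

Σm(0, 4, 5) = (NOT c AND NOT d AND NOT b) OR (c AND NOT d AND NOT b) OR (c AND NOT d AND b)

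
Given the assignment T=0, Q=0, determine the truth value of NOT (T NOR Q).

Substituting: NOT (0 NOR 0)
= 0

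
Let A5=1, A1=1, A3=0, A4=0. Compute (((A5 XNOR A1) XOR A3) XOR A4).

Substituting: (((1 XNOR 1) XOR 0) XOR 0)
= 1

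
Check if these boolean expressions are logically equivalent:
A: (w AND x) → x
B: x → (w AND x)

No, Converse is not equivalent to original (counterexample: w=0, x=1)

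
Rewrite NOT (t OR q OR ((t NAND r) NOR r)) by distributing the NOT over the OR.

NOT t AND NOT q AND NOT ((t NAND r) NOR r)
De Morgan's: NOT(OR of terms) = AND of negations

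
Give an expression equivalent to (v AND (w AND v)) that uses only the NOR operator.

((v NOR v) NOR (((w NOR w) NOR (v NOR v)) NOR ((w NOR w) NOR (v NOR v))))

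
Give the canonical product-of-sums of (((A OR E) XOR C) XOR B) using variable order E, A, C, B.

ΠM(0, 3, 5, 6, 9, 10, 13, 14) = (E OR A OR C OR B) AND (E OR A OR NOT C OR NOT B) AND (E OR NOT A OR C OR NOT B) AND (E OR NOT A OR NOT C OR B) AND (NOT E OR A OR C OR NOT B) AND (NOT E OR A OR NOT C OR B) AND (NOT E OR NOT A OR C OR NOT B) AND (NOT E OR NOT A OR NOT C OR B)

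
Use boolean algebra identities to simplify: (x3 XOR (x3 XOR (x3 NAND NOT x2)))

By XOR self-cancellation ((E XOR v) XOR v = E):
= (x3 NAND NOT x2)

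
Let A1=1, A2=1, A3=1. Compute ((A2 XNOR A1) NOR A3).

Substituting: ((1 XNOR 1) NOR 1)
= 0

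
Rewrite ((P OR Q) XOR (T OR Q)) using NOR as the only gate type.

((((((P NOR Q) NOR (P NOR Q)) NOR ((T NOR Q) NOR (T NOR Q))) NOR (((P NOR Q) NOR (P NOR Q)) NOR ((T NOR Q) NOR (T NOR Q)))) NOR ((((P NOR Q) NOR (P NOR Q)) NOR ((T NOR Q) NOR (T NOR Q))) NOR (((P NOR Q) NOR (P NOR Q)) NOR ((T NOR Q) NOR (T NOR Q))))) NOR ((((((P NOR Q) NOR (P NOR Q)) NOR ((P NOR Q) NOR (P NOR Q))) NOR (((T NOR Q) NOR (T NOR Q)) NOR ((T NOR Q) NOR (T NOR Q)))) NOR ((((P NOR Q) NOR (P NOR Q)) NOR ((P NOR Q) NOR (P NOR Q))) NOR (((T NOR Q) NOR (T NOR Q)) NOR ((T NOR Q) NOR (T NOR Q))))) NOR (((((P NOR Q) NOR (P NOR Q)) NOR ((P NOR Q) NOR (P NOR Q))) NOR (((T NOR Q) NOR (T NOR Q)) NOR ((T NOR Q) NOR (T NOR Q)))) NOR ((((P NOR Q) NOR (P NOR Q)) NOR ((P NOR Q) NOR (P NOR Q))) NOR (((T NOR Q) NOR (T NOR Q)) NOR ((T NOR Q) NOR (T NOR Q)))))))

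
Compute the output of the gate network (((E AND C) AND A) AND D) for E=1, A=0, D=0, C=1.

Substituting: (((1 AND 1) AND 0) AND 0)
= 0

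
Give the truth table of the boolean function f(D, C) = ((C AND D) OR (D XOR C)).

D | C | Output
--------------
0 | 0 | 0
0 | 1 | 1
1 | 0 | 1
1 | 1 | 1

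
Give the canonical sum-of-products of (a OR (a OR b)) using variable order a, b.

Σm(1, 2, 3) = (NOT a AND b) OR (a AND NOT b) OR (a AND b)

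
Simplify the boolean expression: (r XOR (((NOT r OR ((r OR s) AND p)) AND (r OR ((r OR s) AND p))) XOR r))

By XOR self-cancellation ((E XOR v) XOR v = E) then distribution ((E OR v) AND (E OR NOT v) = E):
= ((r OR s) AND p)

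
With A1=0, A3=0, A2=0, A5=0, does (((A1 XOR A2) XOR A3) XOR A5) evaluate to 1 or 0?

Substituting: (((0 XOR 0) XOR 0) XOR 0)
= 0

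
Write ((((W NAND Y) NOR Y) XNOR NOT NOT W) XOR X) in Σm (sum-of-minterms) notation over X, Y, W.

Σm(0, 2, 5, 7) = (NOT X AND NOT Y AND NOT W) OR (NOT X AND Y AND NOT W) OR (X AND NOT Y AND W) OR (X AND Y AND W)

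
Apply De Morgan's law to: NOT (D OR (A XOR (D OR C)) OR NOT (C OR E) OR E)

NOT D AND NOT (A XOR (D OR C)) AND (C OR E) AND NOT E
De Morgan's: NOT(OR of terms) = AND of negations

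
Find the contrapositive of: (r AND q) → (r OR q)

Contrapositive: NOT (r OR q) → NOT (r AND q)
Note: A statement and its contrapositive are logically equivalent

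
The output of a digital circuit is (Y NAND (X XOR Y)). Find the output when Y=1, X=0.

Substituting: (1 NAND (0 XOR 1))
= 0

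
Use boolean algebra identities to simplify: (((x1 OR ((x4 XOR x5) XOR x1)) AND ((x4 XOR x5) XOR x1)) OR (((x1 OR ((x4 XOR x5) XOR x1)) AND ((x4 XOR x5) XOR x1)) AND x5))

By absorption (E OR (E AND v) = E) then absorption (E AND (E OR v) = E):
= ((x4 XOR x5) XOR x1)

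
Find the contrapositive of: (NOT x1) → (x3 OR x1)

Contrapositive: NOT (x3 OR x1) → x1
Note: A statement and its contrapositive are logically equivalent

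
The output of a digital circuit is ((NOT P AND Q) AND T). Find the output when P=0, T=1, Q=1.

Substituting: ((NOT 0 AND 1) AND 1)
= 1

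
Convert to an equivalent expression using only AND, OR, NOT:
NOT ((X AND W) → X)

(X AND W) AND NOT X
(Negated implication: NOT(A → B) = A AND NOT B)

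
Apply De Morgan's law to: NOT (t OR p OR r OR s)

NOT t AND NOT p AND NOT r AND NOT s
De Morgan's: NOT(OR of terms) = AND of negations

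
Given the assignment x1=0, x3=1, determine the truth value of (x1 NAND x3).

Substituting: (0 NAND 1)
= 1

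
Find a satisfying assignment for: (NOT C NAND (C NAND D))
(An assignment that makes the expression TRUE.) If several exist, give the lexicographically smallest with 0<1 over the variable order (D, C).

D=0, C=1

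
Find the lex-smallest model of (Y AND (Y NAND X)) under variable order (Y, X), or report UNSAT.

Y=1, X=0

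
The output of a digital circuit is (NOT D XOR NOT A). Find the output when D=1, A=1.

Substituting: (NOT 1 XOR NOT 1)
= 0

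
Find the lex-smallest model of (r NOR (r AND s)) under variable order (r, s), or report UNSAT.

r=0, s=0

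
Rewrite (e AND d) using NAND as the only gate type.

((e NAND d) NAND (e NAND d))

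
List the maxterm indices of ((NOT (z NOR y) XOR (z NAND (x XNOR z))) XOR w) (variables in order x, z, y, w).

ΠM(1, 2, 4, 6, 9, 10, 13, 15) = (x OR z OR y OR NOT w) AND (x OR z OR NOT y OR w) AND (x OR NOT z OR y OR w) AND (x OR NOT z OR NOT y OR w) AND (NOT x OR z OR y OR NOT w) AND (NOT x OR z OR NOT y OR w) AND (NOT x OR NOT z OR y OR NOT w) AND (NOT x OR NOT z OR NOT y OR NOT w)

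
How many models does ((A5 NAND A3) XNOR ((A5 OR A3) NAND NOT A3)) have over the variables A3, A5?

Satisfying assignments: (0,0), (1,0)
Count: 2 out of 4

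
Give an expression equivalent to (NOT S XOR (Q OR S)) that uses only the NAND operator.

(((S NAND S) NAND ((S NAND S) NAND ((Q NAND Q) NAND (S NAND S)))) NAND (((Q NAND Q) NAND (S NAND S)) NAND ((S NAND S) NAND ((Q NAND Q) NAND (S NAND S)))))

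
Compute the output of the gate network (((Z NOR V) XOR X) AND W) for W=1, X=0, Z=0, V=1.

Substituting: (((0 NOR 1) XOR 0) AND 1)
= 0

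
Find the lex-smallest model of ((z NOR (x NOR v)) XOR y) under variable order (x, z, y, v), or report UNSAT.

x=0, z=0, y=0, v=1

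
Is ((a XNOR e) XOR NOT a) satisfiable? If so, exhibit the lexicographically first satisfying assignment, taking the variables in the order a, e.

a=0, e=1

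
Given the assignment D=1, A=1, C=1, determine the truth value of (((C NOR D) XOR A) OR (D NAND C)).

Substituting: (((1 NOR 1) XOR 1) OR (1 NAND 1))
= 1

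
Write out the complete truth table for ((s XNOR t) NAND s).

s | t | Output
--------------
0 | 0 | 1
0 | 1 | 1
1 | 0 | 1
1 | 1 | 0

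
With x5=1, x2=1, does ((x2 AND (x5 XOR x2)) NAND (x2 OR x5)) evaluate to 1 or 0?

Substituting: ((1 AND (1 XOR 1)) NAND (1 OR 1))
= 1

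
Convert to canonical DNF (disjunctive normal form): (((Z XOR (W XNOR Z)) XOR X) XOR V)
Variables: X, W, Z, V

(NOT X AND NOT W AND NOT Z AND NOT V) OR (NOT X AND NOT W AND Z AND NOT V) OR (NOT X AND W AND NOT Z AND V) OR (NOT X AND W AND Z AND V) OR (X AND NOT W AND NOT Z AND V) OR (X AND NOT W AND Z AND V) OR (X AND W AND NOT Z AND NOT V) OR (X AND W AND Z AND NOT V)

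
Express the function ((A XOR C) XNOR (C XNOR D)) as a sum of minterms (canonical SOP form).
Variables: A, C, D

Σm(1, 3, 4, 6) = (NOT A AND NOT C AND D) OR (NOT A AND C AND D) OR (A AND NOT C AND NOT D) OR (A AND C AND NOT D)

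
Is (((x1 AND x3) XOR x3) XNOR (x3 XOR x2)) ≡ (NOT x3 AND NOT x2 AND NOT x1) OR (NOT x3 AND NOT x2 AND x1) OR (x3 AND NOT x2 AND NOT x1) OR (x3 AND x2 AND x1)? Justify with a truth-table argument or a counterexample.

Yes, they are equivalent — the two output columns agree on all 8 assignments:
x3 | x2 | x1 | Expression 1 | Expression 2
------------------------------------------
0 | 0 | 0 | 1 | 1
0 | 0 | 1 | 1 | 1
0 | 1 | 0 | 0 | 0
0 | 1 | 1 | 0 | 0
1 | 0 | 0 | 1 | 1
1 | 0 | 1 | 0 | 0
1 | 1 | 0 | 0 | 0
1 | 1 | 1 | 1 | 1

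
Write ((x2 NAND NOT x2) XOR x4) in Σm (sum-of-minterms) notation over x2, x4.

Σm(0, 2) = (NOT x2 AND NOT x4) OR (x2 AND NOT x4)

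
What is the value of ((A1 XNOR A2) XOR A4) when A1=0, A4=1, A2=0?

Substituting: ((0 XNOR 0) XOR 1)
= 0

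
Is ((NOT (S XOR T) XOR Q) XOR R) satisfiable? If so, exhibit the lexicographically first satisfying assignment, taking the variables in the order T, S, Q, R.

T=0, S=0, Q=0, R=0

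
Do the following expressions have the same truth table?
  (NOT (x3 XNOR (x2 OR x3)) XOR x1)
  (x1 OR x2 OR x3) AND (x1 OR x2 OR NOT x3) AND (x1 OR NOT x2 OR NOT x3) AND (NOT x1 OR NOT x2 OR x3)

Yes, they are equivalent — the two output columns agree on all 8 assignments:
x1 | x2 | x3 | Expression 1 | Expression 2
------------------------------------------
0 | 0 | 0 | 0 | 0
0 | 0 | 1 | 0 | 0
0 | 1 | 0 | 1 | 1
0 | 1 | 1 | 0 | 0
1 | 0 | 0 | 1 | 1
1 | 0 | 1 | 1 | 1
1 | 1 | 0 | 0 | 0
1 | 1 | 1 | 1 | 1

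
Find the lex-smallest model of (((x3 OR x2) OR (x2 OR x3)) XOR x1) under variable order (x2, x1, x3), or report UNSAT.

x2=0, x1=0, x3=1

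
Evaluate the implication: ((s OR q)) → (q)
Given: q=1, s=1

Antecedent ((s OR q)) = 1; consequent (q) = 1.
1 → 1 = 1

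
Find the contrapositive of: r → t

Contrapositive: NOT t → NOT r
Note: A statement and its contrapositive are logically equivalent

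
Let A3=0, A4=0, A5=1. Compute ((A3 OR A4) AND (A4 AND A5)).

Substituting: ((0 OR 0) AND (0 AND 1))
= 0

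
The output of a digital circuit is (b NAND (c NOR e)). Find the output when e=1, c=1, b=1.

Substituting: (1 NAND (1 NOR 1))
= 1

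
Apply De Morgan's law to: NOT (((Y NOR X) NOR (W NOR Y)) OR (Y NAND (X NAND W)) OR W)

NOT ((Y NOR X) NOR (W NOR Y)) AND NOT (Y NAND (X NAND W)) AND NOT W
De Morgan's: NOT(OR of terms) = AND of negations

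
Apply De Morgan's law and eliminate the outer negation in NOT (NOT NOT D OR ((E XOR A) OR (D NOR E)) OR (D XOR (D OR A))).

NOT D AND NOT ((E XOR A) OR (D NOR E)) AND NOT (D XOR (D OR A))
De Morgan's: NOT(OR of terms) = AND of negations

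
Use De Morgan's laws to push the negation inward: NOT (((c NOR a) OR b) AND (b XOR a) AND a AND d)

NOT ((c NOR a) OR b) OR NOT (b XOR a) OR NOT a OR NOT d
De Morgan's: NOT(AND of terms) = OR of negations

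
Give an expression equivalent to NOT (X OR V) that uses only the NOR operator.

(((X NOR V) NOR (X NOR V)) NOR ((X NOR V) NOR (X NOR V)))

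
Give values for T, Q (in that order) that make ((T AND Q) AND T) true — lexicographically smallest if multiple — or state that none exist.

T=1, Q=1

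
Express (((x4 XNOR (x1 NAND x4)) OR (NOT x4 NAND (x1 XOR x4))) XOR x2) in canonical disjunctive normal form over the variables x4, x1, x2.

(NOT x4 AND NOT x1 AND NOT x2) OR (NOT x4 AND x1 AND x2) OR (x4 AND NOT x1 AND NOT x2) OR (x4 AND x1 AND NOT x2)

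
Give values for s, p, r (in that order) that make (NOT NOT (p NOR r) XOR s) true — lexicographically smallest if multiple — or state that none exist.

s=0, p=0, r=0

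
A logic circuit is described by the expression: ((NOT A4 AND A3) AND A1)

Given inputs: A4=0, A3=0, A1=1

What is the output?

Substituting: ((NOT 0 AND 0) AND 1)
= 0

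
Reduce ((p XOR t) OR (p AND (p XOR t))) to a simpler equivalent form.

By absorption (E OR (E AND v) = E):
= (p XOR t)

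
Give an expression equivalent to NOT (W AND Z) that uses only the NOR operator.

(((W NOR W) NOR (Z NOR Z)) NOR ((W NOR W) NOR (Z NOR Z)))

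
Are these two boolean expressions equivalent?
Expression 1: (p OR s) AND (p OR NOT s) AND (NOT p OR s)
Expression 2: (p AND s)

Yes, they are equivalent — the two output columns agree on all 4 assignments:
p | s | Expression 1 | Expression 2
-----------------------------------
0 | 0 | 0 | 0
0 | 1 | 0 | 0
1 | 0 | 0 | 0
1 | 1 | 1 | 1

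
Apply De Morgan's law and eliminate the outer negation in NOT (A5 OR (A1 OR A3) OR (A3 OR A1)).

NOT A5 AND NOT (A1 OR A3) AND NOT (A3 OR A1)
De Morgan's: NOT(OR of terms) = AND of negations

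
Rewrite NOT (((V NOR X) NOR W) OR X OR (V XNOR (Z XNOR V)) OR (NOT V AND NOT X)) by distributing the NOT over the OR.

NOT ((V NOR X) NOR W) AND NOT X AND NOT (V XNOR (Z XNOR V)) AND NOT (NOT V AND NOT X)
De Morgan's: NOT(OR of terms) = AND of negations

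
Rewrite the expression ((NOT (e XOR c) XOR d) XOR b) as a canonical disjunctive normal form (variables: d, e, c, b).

(NOT d AND NOT e AND NOT c AND NOT b) OR (NOT d AND NOT e AND c AND b) OR (NOT d AND e AND NOT c AND b) OR (NOT d AND e AND c AND NOT b) OR (d AND NOT e AND NOT c AND b) OR (d AND NOT e AND c AND NOT b) OR (d AND e AND NOT c AND NOT b) OR (d AND e AND c AND b)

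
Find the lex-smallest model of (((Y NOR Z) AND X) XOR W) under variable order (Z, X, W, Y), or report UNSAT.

Z=0, X=0, W=1, Y=0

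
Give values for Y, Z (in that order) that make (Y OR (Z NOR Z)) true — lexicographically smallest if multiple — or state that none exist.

Y=0, Z=0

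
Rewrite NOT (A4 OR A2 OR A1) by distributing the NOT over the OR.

NOT A4 AND NOT A2 AND NOT A1
De Morgan's: NOT(OR of terms) = AND of negations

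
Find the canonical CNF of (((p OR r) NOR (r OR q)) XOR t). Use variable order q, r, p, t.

(q OR r OR p OR NOT t) AND (q OR r OR NOT p OR t) AND (q OR NOT r OR p OR t) AND (q OR NOT r OR NOT p OR t) AND (NOT q OR r OR p OR t) AND (NOT q OR r OR NOT p OR t) AND (NOT q OR NOT r OR p OR t) AND (NOT q OR NOT r OR NOT p OR t)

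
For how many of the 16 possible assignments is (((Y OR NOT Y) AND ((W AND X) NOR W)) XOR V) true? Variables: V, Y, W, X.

Satisfying assignments: (0,0,0,0), (0,0,0,1), (0,1,0,0), (0,1,0,1), (1,0,1,0), (1,0,1,1), (1,1,1,0), (1,1,1,1)
Count: 8 out of 16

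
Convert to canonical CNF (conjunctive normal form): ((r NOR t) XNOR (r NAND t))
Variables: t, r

(t OR NOT r) AND (NOT t OR r)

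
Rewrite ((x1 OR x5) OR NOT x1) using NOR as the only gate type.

((((x1 NOR x5) NOR (x1 NOR x5)) NOR (x1 NOR x1)) NOR (((x1 NOR x5) NOR (x1 NOR x5)) NOR (x1 NOR x1)))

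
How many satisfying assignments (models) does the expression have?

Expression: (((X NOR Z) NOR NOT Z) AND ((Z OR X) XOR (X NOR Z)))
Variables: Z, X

Satisfying assignments: (1,0), (1,1)
Count: 2 out of 4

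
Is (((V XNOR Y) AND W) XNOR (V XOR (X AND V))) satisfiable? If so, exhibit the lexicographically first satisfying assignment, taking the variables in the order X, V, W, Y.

X=0, V=0, W=0, Y=0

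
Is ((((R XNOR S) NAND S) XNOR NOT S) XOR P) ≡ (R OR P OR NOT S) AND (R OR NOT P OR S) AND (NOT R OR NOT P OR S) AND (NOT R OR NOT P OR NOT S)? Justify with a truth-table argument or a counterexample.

Yes, they are equivalent — the two output columns agree on all 8 assignments:
R | P | S | Expression 1 | Expression 2
---------------------------------------
0 | 0 | 0 | 1 | 1
0 | 0 | 1 | 0 | 0
0 | 1 | 0 | 0 | 0
0 | 1 | 1 | 1 | 1
1 | 0 | 0 | 1 | 1
1 | 0 | 1 | 1 | 1
1 | 1 | 0 | 0 | 0
1 | 1 | 1 | 0 | 0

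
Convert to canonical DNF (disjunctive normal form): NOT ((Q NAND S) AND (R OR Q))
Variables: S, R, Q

(NOT S AND NOT R AND NOT Q) OR (S AND NOT R AND NOT Q) OR (S AND NOT R AND Q) OR (S AND R AND Q)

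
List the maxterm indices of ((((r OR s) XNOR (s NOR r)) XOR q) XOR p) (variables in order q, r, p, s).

ΠM(0, 1, 4, 5, 10, 11, 14, 15) = (q OR r OR p OR s) AND (q OR r OR p OR NOT s) AND (q OR NOT r OR p OR s) AND (q OR NOT r OR p OR NOT s) AND (NOT q OR r OR NOT p OR s) AND (NOT q OR r OR NOT p OR NOT s) AND (NOT q OR NOT r OR NOT p OR s) AND (NOT q OR NOT r OR NOT p OR NOT s)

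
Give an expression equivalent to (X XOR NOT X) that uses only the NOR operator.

((((X NOR (X NOR X)) NOR (X NOR (X NOR X))) NOR ((X NOR (X NOR X)) NOR (X NOR (X NOR X)))) NOR ((((X NOR X) NOR ((X NOR X) NOR (X NOR X))) NOR ((X NOR X) NOR ((X NOR X) NOR (X NOR X)))) NOR (((X NOR X) NOR ((X NOR X) NOR (X NOR X))) NOR ((X NOR X) NOR ((X NOR X) NOR (X NOR X))))))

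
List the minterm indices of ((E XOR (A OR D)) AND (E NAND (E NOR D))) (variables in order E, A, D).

Σm(1, 2, 3, 4) = (NOT E AND NOT A AND D) OR (NOT E AND A AND NOT D) OR (NOT E AND A AND D) OR (E AND NOT A AND NOT D)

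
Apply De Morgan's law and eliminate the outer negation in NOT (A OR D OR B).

NOT A AND NOT D AND NOT B
De Morgan's: NOT(OR of terms) = AND of negations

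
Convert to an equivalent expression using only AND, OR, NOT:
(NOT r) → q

r OR q
(Implication elimination: A → B = NOT A OR B)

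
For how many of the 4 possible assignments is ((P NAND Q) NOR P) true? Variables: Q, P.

No assignment satisfies the expression.
Count: 0 out of 4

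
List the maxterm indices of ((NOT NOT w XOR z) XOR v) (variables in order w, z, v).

ΠM(0, 3, 5, 6) = (w OR z OR v) AND (w OR NOT z OR NOT v) AND (NOT w OR z OR NOT v) AND (NOT w OR NOT z OR v)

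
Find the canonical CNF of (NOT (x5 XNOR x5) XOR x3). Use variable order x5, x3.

(x5 OR x3) AND (NOT x5 OR x3)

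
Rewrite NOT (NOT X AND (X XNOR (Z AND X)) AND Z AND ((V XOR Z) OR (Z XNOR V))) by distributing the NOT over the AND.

X OR NOT (X XNOR (Z AND X)) OR NOT Z OR NOT ((V XOR Z) OR (Z XNOR V))
De Morgan's: NOT(AND of terms) = OR of negations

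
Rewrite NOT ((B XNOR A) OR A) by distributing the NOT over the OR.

NOT (B XNOR A) AND NOT A
De Morgan's: NOT(OR of terms) = AND of negations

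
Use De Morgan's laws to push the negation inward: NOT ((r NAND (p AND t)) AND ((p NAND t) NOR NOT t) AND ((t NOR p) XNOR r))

NOT (r NAND (p AND t)) OR NOT ((p NAND t) NOR NOT t) OR NOT ((t NOR p) XNOR r)
De Morgan's: NOT(AND of terms) = OR of negations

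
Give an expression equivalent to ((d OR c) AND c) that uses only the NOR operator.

((((d NOR c) NOR (d NOR c)) NOR ((d NOR c) NOR (d NOR c))) NOR (c NOR c))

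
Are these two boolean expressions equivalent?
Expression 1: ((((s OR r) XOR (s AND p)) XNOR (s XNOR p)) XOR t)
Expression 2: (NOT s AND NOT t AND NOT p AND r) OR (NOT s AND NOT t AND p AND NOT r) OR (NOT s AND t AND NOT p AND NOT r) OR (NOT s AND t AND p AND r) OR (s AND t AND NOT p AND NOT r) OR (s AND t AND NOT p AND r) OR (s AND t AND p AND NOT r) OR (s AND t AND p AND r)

Yes, they are equivalent — the two output columns agree on all 16 assignments:
s | t | p | r | Expression 1 | Expression 2
-------------------------------------------
0 | 0 | 0 | 0 | 0 | 0
0 | 0 | 0 | 1 | 1 | 1
0 | 0 | 1 | 0 | 1 | 1
0 | 0 | 1 | 1 | 0 | 0
0 | 1 | 0 | 0 | 1 | 1
0 | 1 | 0 | 1 | 0 | 0
0 | 1 | 1 | 0 | 0 | 0
0 | 1 | 1 | 1 | 1 | 1
1 | 0 | 0 | 0 | 0 | 0
1 | 0 | 0 | 1 | 0 | 0
1 | 0 | 1 | 0 | 0 | 0
1 | 0 | 1 | 1 | 0 | 0
1 | 1 | 0 | 0 | 1 | 1
1 | 1 | 0 | 1 | 1 | 1
1 | 1 | 1 | 0 | 1 | 1
1 | 1 | 1 | 1 | 1 | 1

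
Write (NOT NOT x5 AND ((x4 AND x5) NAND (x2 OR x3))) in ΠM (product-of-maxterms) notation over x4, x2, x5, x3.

ΠM(0, 1, 4, 5, 8, 9, 11, 12, 13, 14, 15) = (x4 OR x2 OR x5 OR x3) AND (x4 OR x2 OR x5 OR NOT x3) AND (x4 OR NOT x2 OR x5 OR x3) AND (x4 OR NOT x2 OR x5 OR NOT x3) AND (NOT x4 OR x2 OR x5 OR x3) AND (NOT x4 OR x2 OR x5 OR NOT x3) AND (NOT x4 OR x2 OR NOT x5 OR NOT x3) AND (NOT x4 OR NOT x2 OR x5 OR x3) AND (NOT x4 OR NOT x2 OR x5 OR NOT x3) AND (NOT x4 OR NOT x2 OR NOT x5 OR x3) AND (NOT x4 OR NOT x2 OR NOT x5 OR NOT x3)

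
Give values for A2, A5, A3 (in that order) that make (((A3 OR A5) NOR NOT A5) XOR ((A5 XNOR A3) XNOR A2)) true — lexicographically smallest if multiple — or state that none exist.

A2=0, A5=0, A3=1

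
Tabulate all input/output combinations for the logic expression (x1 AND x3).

x3 | x1 | Output
----------------
0 | 0 | 0
0 | 1 | 0
1 | 0 | 0
1 | 1 | 1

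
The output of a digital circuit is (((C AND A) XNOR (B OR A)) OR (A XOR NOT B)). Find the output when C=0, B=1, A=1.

Substituting: (((0 AND 1) XNOR (1 OR 1)) OR (1 XOR NOT 1))
= 1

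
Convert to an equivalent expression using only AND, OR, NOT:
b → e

NOT b OR e
(Implication elimination: A → B = NOT A OR B)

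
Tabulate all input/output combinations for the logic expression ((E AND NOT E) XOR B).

B | E | Output
--------------
0 | 0 | 0
0 | 1 | 0
1 | 0 | 1
1 | 1 | 1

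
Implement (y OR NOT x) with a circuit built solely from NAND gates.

((y NAND y) NAND ((x NAND x) NAND (x NAND x)))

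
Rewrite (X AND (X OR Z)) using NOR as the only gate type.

((X NOR X) NOR (((X NOR Z) NOR (X NOR Z)) NOR ((X NOR Z) NOR (X NOR Z))))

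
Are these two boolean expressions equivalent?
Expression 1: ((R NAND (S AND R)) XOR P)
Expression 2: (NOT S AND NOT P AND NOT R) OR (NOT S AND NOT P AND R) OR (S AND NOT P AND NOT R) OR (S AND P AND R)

Yes, they are equivalent — the two output columns agree on all 8 assignments:
S | P | R | Expression 1 | Expression 2
---------------------------------------
0 | 0 | 0 | 1 | 1
0 | 0 | 1 | 1 | 1
0 | 1 | 0 | 0 | 0
0 | 1 | 1 | 0 | 0
1 | 0 | 0 | 1 | 1
1 | 0 | 1 | 0 | 0
1 | 1 | 0 | 0 | 0
1 | 1 | 1 | 1 | 1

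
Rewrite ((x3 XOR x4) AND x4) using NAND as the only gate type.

((((x3 NAND (x3 NAND x4)) NAND (x4 NAND (x3 NAND x4))) NAND x4) NAND (((x3 NAND (x3 NAND x4)) NAND (x4 NAND (x3 NAND x4))) NAND x4))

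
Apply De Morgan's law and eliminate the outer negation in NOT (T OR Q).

NOT T AND NOT Q
De Morgan's: NOT(OR of terms) = AND of negations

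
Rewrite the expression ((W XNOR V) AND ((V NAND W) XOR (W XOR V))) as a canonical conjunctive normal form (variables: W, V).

(W OR NOT V) AND (NOT W OR V) AND (NOT W OR NOT V)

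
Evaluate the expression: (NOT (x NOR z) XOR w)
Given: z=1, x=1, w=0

Substituting: (NOT (1 NOR 1) XOR 0)
= 1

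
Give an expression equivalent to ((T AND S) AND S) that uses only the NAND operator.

((((T NAND S) NAND (T NAND S)) NAND S) NAND (((T NAND S) NAND (T NAND S)) NAND S))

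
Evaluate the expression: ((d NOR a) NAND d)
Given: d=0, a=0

Substituting: ((0 NOR 0) NAND 0)
= 1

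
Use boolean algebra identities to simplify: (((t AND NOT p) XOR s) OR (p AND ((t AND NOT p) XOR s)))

By absorption (E OR (E AND v) = E):
= ((t AND NOT p) XOR s)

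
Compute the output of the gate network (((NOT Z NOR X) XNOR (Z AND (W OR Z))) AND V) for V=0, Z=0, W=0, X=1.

Substituting: (((NOT 0 NOR 1) XNOR (0 AND (0 OR 0))) AND 0)
= 0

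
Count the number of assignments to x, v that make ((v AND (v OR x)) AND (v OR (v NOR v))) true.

Satisfying assignments: (0,1), (1,1)
Count: 2 out of 4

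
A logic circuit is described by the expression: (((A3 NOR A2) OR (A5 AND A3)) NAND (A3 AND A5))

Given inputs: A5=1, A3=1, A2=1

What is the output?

Substituting: (((1 NOR 1) OR (1 AND 1)) NAND (1 AND 1))
= 0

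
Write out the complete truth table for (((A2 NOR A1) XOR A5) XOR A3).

A5 | A3 | A2 | A1 | Output
--------------------------
0 | 0 | 0 | 0 | 1
0 | 0 | 0 | 1 | 0
0 | 0 | 1 | 0 | 0
0 | 0 | 1 | 1 | 0
0 | 1 | 0 | 0 | 0
0 | 1 | 0 | 1 | 1
0 | 1 | 1 | 0 | 1
0 | 1 | 1 | 1 | 1
1 | 0 | 0 | 0 | 0
1 | 0 | 0 | 1 | 1
1 | 0 | 1 | 0 | 1
1 | 0 | 1 | 1 | 1
1 | 1 | 0 | 0 | 1
1 | 1 | 0 | 1 | 0
1 | 1 | 1 | 0 | 0
1 | 1 | 1 | 1 | 0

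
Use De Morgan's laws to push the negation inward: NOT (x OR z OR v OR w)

NOT x AND NOT z AND NOT v AND NOT w
De Morgan's: NOT(OR of terms) = AND of negations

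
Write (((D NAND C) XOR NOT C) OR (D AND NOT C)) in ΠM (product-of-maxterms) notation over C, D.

ΠM(0, 3) = (C OR D) AND (NOT C OR NOT D)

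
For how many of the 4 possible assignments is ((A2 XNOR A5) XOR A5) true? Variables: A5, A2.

Satisfying assignments: (0,0), (1,0)
Count: 2 out of 4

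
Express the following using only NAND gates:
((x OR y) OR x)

((((x NAND x) NAND (y NAND y)) NAND ((x NAND x) NAND (y NAND y))) NAND (x NAND x))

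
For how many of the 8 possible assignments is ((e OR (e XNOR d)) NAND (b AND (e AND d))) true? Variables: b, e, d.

Satisfying assignments: (0,0,0), (0,0,1), (0,1,0), (0,1,1), (1,0,0), (1,0,1), (1,1,0)
Count: 7 out of 8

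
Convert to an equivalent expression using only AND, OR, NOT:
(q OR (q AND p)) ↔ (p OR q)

((q OR (q AND p)) AND (p OR q)) OR (NOT (q OR (q AND p)) AND NOT (p OR q))
(Biconditional = both true or both false)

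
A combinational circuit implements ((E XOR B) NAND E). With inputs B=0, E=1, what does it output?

Substituting: ((1 XOR 0) NAND 1)
= 0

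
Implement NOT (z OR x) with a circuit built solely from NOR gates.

(((z NOR x) NOR (z NOR x)) NOR ((z NOR x) NOR (z NOR x)))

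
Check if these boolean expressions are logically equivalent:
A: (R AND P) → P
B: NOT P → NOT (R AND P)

Yes, Contrapositive is always equivalent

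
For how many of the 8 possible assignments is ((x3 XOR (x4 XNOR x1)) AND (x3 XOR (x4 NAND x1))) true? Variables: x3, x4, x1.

Satisfying assignments: (0,0,0)
Count: 1 out of 8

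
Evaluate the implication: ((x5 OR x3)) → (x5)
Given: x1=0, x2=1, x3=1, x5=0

Antecedent ((x5 OR x3)) = 1; consequent (x5) = 0.
1 → 0 = 0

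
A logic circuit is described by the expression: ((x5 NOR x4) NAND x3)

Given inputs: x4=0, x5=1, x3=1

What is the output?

Substituting: ((1 NOR 0) NAND 1)
= 1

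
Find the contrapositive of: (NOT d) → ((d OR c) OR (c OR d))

Contrapositive: NOT ((d OR c) OR (c OR d)) → d
Note: A statement and its contrapositive are logically equivalent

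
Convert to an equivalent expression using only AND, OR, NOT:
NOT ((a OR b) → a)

(a OR b) AND NOT a
(Negated implication: NOT(A → B) = A AND NOT B)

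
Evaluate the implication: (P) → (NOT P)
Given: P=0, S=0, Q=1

Antecedent (P) = 0; consequent (NOT P) = 1.
0 → 1 = 1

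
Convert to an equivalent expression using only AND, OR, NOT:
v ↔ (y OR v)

(v AND (y OR v)) OR (NOT v AND NOT (y OR v))
(Biconditional = both true or both false)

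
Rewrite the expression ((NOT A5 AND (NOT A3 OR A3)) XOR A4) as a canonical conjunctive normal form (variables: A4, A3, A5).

(A4 OR A3 OR NOT A5) AND (A4 OR NOT A3 OR NOT A5) AND (NOT A4 OR A3 OR A5) AND (NOT A4 OR NOT A3 OR A5)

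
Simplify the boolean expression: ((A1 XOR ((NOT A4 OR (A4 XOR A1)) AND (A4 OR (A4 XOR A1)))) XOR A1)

By XOR self-cancellation ((E XOR v) XOR v = E) then distribution ((E OR v) AND (E OR NOT v) = E):
= (A4 XOR A1)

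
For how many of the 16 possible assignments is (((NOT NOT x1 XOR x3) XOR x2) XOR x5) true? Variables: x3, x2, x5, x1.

Satisfying assignments: (0,0,0,1), (0,0,1,0), (0,1,0,0), (0,1,1,1), (1,0,0,0), (1,0,1,1), (1,1,0,1), (1,1,1,0)
Count: 8 out of 16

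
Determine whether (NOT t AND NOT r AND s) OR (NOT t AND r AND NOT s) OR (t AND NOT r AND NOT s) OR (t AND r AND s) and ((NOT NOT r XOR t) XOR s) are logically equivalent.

Yes, they are equivalent — the two output columns agree on all 8 assignments:
t | r | s | Expression 1 | Expression 2
---------------------------------------
0 | 0 | 0 | 0 | 0
0 | 0 | 1 | 1 | 1
0 | 1 | 0 | 1 | 1
0 | 1 | 1 | 0 | 0
1 | 0 | 0 | 1 | 1
1 | 0 | 1 | 0 | 0
1 | 1 | 0 | 0 | 0
1 | 1 | 1 | 1 | 1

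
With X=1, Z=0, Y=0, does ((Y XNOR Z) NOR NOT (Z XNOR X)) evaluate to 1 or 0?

Substituting: ((0 XNOR 0) NOR NOT (0 XNOR 1))
= 0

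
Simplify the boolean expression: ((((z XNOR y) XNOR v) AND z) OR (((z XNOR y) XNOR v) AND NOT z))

By distribution ((E AND v) OR (E AND NOT v) = E):
= ((z XNOR y) XNOR v)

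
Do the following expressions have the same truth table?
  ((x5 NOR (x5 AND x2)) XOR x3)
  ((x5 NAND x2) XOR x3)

No. Counterexample: with x5=1, x3=0, x2=0, Expression 1 = 0 but Expression 2 = 1.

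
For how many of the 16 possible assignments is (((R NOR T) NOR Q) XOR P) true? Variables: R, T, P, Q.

Satisfying assignments: (0,0,1,0), (0,0,1,1), (0,1,0,0), (0,1,1,1), (1,0,0,0), (1,0,1,1), (1,1,0,0), (1,1,1,1)
Count: 8 out of 16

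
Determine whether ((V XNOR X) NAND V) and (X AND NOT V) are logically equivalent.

No. Counterexample: with X=0, V=0, Expression 1 = 1 but Expression 2 = 0.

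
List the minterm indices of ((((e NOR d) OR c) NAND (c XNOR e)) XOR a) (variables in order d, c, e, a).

Σm(1, 2, 4, 7, 8, 10, 12, 15) = (NOT d AND NOT c AND NOT e AND a) OR (NOT d AND NOT c AND e AND NOT a) OR (NOT d AND c AND NOT e AND NOT a) OR (NOT d AND c AND e AND a) OR (d AND NOT c AND NOT e AND NOT a) OR (d AND NOT c AND e AND NOT a) OR (d AND c AND NOT e AND NOT a) OR (d AND c AND e AND a)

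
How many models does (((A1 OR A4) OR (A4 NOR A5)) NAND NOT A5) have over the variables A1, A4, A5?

Satisfying assignments: (0,0,1), (0,1,1), (1,0,1), (1,1,1)
Count: 4 out of 8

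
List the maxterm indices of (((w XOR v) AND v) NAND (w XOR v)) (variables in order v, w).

ΠM(2) = (NOT v OR w)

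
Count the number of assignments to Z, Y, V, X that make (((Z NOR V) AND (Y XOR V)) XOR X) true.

Satisfying assignments: (0,0,0,1), (0,0,1,1), (0,1,0,0), (0,1,1,1), (1,0,0,1), (1,0,1,1), (1,1,0,1), (1,1,1,1)
Count: 8 out of 16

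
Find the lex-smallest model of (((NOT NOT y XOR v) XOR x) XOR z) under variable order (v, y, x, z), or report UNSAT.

v=0, y=0, x=0, z=1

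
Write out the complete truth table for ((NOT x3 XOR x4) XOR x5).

x4 | x5 | x3 | Output
---------------------
0 | 0 | 0 | 1
0 | 0 | 1 | 0
0 | 1 | 0 | 0
0 | 1 | 1 | 1
1 | 0 | 0 | 0
1 | 0 | 1 | 1
1 | 1 | 0 | 1
1 | 1 | 1 | 0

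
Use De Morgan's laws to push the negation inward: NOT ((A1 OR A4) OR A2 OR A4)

NOT (A1 OR A4) AND NOT A2 AND NOT A4
De Morgan's: NOT(OR of terms) = AND of negations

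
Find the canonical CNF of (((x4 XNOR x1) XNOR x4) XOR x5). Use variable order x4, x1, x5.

(x4 OR x1 OR x5) AND (x4 OR NOT x1 OR NOT x5) AND (NOT x4 OR x1 OR x5) AND (NOT x4 OR NOT x1 OR NOT x5)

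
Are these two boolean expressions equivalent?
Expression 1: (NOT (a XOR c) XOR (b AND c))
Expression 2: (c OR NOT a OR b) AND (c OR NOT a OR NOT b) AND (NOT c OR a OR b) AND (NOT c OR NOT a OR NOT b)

Yes, they are equivalent — the two output columns agree on all 8 assignments:
c | a | b | Expression 1 | Expression 2
---------------------------------------
0 | 0 | 0 | 1 | 1
0 | 0 | 1 | 1 | 1
0 | 1 | 0 | 0 | 0
0 | 1 | 1 | 0 | 0
1 | 0 | 0 | 0 | 0
1 | 0 | 1 | 1 | 1
1 | 1 | 0 | 1 | 1
1 | 1 | 1 | 0 | 0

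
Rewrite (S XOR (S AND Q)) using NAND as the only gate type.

((S NAND (S NAND ((S NAND Q) NAND (S NAND Q)))) NAND (((S NAND Q) NAND (S NAND Q)) NAND (S NAND ((S NAND Q) NAND (S NAND Q)))))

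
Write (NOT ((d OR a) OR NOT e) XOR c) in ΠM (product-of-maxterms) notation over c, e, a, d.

ΠM(0, 1, 2, 3, 5, 6, 7, 12) = (c OR e OR a OR d) AND (c OR e OR a OR NOT d) AND (c OR e OR NOT a OR d) AND (c OR e OR NOT a OR NOT d) AND (c OR NOT e OR a OR NOT d) AND (c OR NOT e OR NOT a OR d) AND (c OR NOT e OR NOT a OR NOT d) AND (NOT c OR NOT e OR a OR d)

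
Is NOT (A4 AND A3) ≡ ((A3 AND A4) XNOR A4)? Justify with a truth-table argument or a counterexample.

No. Counterexample: with A3=0, A4=1, Expression 1 = 1 but Expression 2 = 0.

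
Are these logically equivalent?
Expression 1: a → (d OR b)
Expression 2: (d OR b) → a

No, Converse is not equivalent to original (counterexample: d=0, b=0, a=1)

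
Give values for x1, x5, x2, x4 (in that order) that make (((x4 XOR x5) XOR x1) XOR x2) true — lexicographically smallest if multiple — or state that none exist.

x1=0, x5=0, x2=0, x4=1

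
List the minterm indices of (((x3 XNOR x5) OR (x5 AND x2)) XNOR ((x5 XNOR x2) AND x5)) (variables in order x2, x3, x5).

Σm(1, 2, 5, 6, 7) = (NOT x2 AND NOT x3 AND x5) OR (NOT x2 AND x3 AND NOT x5) OR (x2 AND NOT x3 AND x5) OR (x2 AND x3 AND NOT x5) OR (x2 AND x3 AND x5)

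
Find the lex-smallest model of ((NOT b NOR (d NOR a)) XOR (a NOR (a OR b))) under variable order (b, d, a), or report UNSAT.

b=0, d=0, a=0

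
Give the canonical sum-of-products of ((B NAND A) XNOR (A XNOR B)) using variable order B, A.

Σm(0) = (NOT B AND NOT A)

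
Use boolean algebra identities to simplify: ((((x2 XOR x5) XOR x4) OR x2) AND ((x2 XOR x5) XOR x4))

By absorption (E AND (E OR v) = E):
= ((x2 XOR x5) XOR x4)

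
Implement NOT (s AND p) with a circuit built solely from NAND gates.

(((s NAND p) NAND (s NAND p)) NAND ((s NAND p) NAND (s NAND p)))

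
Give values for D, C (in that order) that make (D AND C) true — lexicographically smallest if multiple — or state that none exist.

D=1, C=1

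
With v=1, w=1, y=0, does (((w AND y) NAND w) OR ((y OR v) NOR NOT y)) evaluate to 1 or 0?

Substituting: (((1 AND 0) NAND 1) OR ((0 OR 1) NOR NOT 0))
= 1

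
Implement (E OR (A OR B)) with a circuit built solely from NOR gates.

((E NOR ((A NOR B) NOR (A NOR B))) NOR (E NOR ((A NOR B) NOR (A NOR B))))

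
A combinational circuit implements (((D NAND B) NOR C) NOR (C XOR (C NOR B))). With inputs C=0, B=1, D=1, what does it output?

Substituting: (((1 NAND 1) NOR 0) NOR (0 XOR (0 NOR 1)))
= 0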